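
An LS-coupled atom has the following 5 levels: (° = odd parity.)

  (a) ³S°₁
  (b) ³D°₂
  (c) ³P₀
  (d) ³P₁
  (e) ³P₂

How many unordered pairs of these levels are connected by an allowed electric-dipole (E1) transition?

(a)–(b): forbidden (parity, ΔL).
(a)–(c): allowed.
(a)–(d): allowed.
(a)–(e): allowed.
(b)–(c): forbidden (ΔJ).
(b)–(d): allowed.
(b)–(e): allowed.
(c)–(d): forbidden (parity).
(c)–(e): forbidden (parity, ΔJ).
(d)–(e): forbidden (parity).
Allowed pairs: 5 of 10.

5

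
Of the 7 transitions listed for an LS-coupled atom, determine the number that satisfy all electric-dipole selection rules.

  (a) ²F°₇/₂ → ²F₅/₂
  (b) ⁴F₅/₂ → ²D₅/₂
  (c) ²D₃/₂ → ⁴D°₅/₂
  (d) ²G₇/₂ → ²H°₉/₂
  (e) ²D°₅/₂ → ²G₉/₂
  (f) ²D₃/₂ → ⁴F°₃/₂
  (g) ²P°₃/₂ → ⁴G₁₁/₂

2

(a) allowed
(b) forbidden (parity, ΔS fail)
(c) forbidden (ΔS fails)
(d) allowed
(e) forbidden (ΔL, ΔJ fail)
(f) forbidden (ΔS fails)
(g) forbidden (ΔS, ΔL, ΔJ fail)
Total allowed: 2 of 7.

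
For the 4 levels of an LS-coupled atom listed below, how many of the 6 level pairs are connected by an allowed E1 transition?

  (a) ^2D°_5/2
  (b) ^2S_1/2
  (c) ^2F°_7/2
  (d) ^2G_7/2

(a)–(b): forbidden (ΔL, ΔJ).
(a)–(c): forbidden (parity).
(a)–(d): forbidden (ΔL).
(b)–(c): forbidden (ΔL, ΔJ).
(b)–(d): forbidden (parity, ΔL, ΔJ).
(c)–(d): allowed.
Allowed pairs: 1 of 6.

1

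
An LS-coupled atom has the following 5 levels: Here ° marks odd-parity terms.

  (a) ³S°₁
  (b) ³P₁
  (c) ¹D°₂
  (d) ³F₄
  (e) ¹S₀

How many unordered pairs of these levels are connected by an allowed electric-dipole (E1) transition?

(a)–(b): allowed.
(a)–(c): forbidden (parity, ΔS, ΔL).
(a)–(d): forbidden (ΔL, ΔJ).
(a)–(e): forbidden (ΔS, ΔL).
(b)–(c): forbidden (ΔS).
(b)–(d): forbidden (parity, ΔL, ΔJ).
(b)–(e): forbidden (parity, ΔS).
(c)–(d): forbidden (ΔS, ΔJ).
(c)–(e): forbidden (ΔL, ΔJ).
(d)–(e): forbidden (parity, ΔS, ΔL, ΔJ).
Allowed pairs: 1 of 10.

1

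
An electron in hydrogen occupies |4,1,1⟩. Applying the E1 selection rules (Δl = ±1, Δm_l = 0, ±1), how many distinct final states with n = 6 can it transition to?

4

E1 requires Δl = ±1, so l_f ∈ {0, 2}; with 0 ≤ l_f ≤ n_f−1 = 5, the allowed l_f values are {0, 2}.
For l_f = 0: m_f ∈ {m_i−1, m_i, m_i+1} ∩ [−0, 0] = {0} → 1 state.
For l_f = 2: m_f ∈ {m_i−1, m_i, m_i+1} ∩ [−2, 2] = {0, 1, 2} → 3 states.
Total: 4.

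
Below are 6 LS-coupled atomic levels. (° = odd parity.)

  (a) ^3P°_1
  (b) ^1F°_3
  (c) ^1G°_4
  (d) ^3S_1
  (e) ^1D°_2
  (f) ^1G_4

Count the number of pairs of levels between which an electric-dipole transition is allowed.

3

(a)–(b): forbidden (parity, ΔS, ΔL, ΔJ).
(a)–(c): forbidden (parity, ΔS, ΔL, ΔJ).
(a)–(d): allowed.
(a)–(e): forbidden (parity, ΔS).
(a)–(f): forbidden (ΔS, ΔL, ΔJ).
(b)–(c): forbidden (parity).
(b)–(d): forbidden (ΔS, ΔL, ΔJ).
(b)–(e): forbidden (parity).
(b)–(f): allowed.
(c)–(d): forbidden (ΔS, ΔL, ΔJ).
(c)–(e): forbidden (parity, ΔL, ΔJ).
(c)–(f): allowed.
(d)–(e): forbidden (ΔS, ΔL).
(d)–(f): forbidden (parity, ΔS, ΔL, ΔJ).
(e)–(f): forbidden (ΔL, ΔJ).
Allowed pairs: 3 of 15.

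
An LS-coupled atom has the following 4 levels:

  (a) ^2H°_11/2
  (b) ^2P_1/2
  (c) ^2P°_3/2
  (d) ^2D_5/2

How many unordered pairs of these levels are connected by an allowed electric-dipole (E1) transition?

(a)–(b): forbidden (ΔL, ΔJ).
(a)–(c): forbidden (parity, ΔL, ΔJ).
(a)–(d): forbidden (ΔL, ΔJ).
(b)–(c): allowed.
(b)–(d): forbidden (parity, ΔJ).
(c)–(d): allowed.
Allowed pairs: 2 of 6.

2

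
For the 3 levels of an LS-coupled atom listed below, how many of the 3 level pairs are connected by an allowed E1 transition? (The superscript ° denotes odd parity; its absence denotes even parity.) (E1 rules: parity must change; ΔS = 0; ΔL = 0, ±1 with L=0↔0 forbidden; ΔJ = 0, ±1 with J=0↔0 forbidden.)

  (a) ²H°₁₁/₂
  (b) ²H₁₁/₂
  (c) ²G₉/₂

(a)–(b): allowed.
(a)–(c): allowed.
(b)–(c): forbidden (parity).
Allowed pairs: 2 of 3.

2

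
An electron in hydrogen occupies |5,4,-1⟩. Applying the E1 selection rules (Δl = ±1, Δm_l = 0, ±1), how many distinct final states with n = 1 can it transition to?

E1 requires l_f ∈ {3, 5}, but neither lies in [0, 0], so no final state is reachable.
Total: 0.

0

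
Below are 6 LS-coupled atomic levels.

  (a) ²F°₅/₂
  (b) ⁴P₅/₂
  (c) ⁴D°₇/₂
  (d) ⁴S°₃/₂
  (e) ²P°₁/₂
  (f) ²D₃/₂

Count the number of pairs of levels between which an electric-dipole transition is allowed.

(a)–(b): forbidden (ΔS, ΔL).
(a)–(c): forbidden (parity, ΔS).
(a)–(d): forbidden (parity, ΔS, ΔL).
(a)–(e): forbidden (parity, ΔL, ΔJ).
(a)–(f): allowed.
(b)–(c): allowed.
(b)–(d): allowed.
(b)–(e): forbidden (ΔS, ΔJ).
(b)–(f): forbidden (parity, ΔS).
(c)–(d): forbidden (parity, ΔL, ΔJ).
(c)–(e): forbidden (parity, ΔS, ΔJ).
(c)–(f): forbidden (ΔS, ΔJ).
(d)–(e): forbidden (parity, ΔS).
(d)–(f): forbidden (ΔS, ΔL).
(e)–(f): allowed.
Allowed pairs: 4 of 15.

4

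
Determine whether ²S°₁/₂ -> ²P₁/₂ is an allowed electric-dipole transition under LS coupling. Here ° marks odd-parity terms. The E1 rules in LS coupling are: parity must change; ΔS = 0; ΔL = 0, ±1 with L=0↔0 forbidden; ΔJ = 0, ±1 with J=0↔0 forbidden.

Initial level: S=1/2, L=0, J=1/2, parity odd. Final level: S=1/2, L=1, J=1/2, parity even.
ΔJ = 0, ±1 (not J=0↔0): J: 1/2 → 1/2, ΔJ = +0 — satisfied.
ΔL = 0, ±1 (not L=0↔0): L: 0 → 1, ΔL = +1 — satisfied.
ΔS = 0: S: 1/2 → 1/2 — satisfied.
Parity must change: odd → even — satisfied.
All four E1 rules are satisfied.

allowed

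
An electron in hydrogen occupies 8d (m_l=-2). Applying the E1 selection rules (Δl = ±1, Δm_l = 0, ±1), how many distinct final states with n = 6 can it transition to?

E1 requires Δl = ±1, so l_f ∈ {1, 3}; with 0 ≤ l_f ≤ n_f−1 = 5, the allowed l_f values are {1, 3}.
For l_f = 1: m_f ∈ {m_i−1, m_i, m_i+1} ∩ [−1, 1] = {-1} → 1 state.
For l_f = 3: m_f ∈ {m_i−1, m_i, m_i+1} ∩ [−3, 3] = {-3, -2, -1} → 3 states.
Total: 4.

4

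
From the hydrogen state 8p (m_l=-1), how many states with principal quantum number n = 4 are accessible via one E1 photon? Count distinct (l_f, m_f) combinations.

E1 requires Δl = ±1, so l_f ∈ {0, 2}; with 0 ≤ l_f ≤ n_f−1 = 3, the allowed l_f values are {0, 2}.
For l_f = 0: m_f ∈ {m_i−1, m_i, m_i+1} ∩ [−0, 0] = {0} → 1 state.
For l_f = 2: m_f ∈ {m_i−1, m_i, m_i+1} ∩ [−2, 2] = {-2, -1, 0} → 3 states.
Total: 4.

4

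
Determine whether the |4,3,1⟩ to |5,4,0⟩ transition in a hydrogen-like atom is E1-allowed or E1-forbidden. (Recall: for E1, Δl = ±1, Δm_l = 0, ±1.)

l: 3 → 4 (Δl = +1). Δl = ±1 ✓.
m_l: 1 → 0 (Δm_l = -1). |Δm_l| ≤ 1 ✓.
All E1 selection rules are satisfied.

allowed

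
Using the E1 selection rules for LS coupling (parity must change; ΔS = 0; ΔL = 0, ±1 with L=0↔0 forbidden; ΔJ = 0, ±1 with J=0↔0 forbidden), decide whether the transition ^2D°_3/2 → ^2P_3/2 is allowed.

Initial level: S=1/2, L=2, J=3/2, parity odd. Final level: S=1/2, L=1, J=3/2, parity even.
Parity must change: odd → even — satisfied.
ΔL = 0, ±1 (not L=0↔0): L: 2 → 1, ΔL = -1 — satisfied.
ΔJ = 0, ±1 (not J=0↔0): J: 3/2 → 3/2, ΔJ = +0 — satisfied.
ΔS = 0: S: 1/2 → 1/2 — satisfied.
All four E1 rules are satisfied.

allowed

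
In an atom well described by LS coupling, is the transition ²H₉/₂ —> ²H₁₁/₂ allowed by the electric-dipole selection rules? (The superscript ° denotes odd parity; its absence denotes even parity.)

Initial level: S=1/2, L=5, J=9/2, parity even. Final level: S=1/2, L=5, J=11/2, parity even.
Parity must change: even → even — fails.
ΔS = 0: S: 1/2 → 1/2 — ok.
ΔL = 0, ±1 (not L=0↔0): L: 5 → 5, ΔL = +0 — ok.
ΔJ = 0, ±1 (not J=0↔0): J: 9/2 → 11/2, ΔJ = +1 — ok.
Rule(s) violated: parity.

forbidden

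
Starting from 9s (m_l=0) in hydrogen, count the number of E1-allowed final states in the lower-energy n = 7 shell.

3

E1 requires Δl = ±1, so l_f ∈ {-1, 1}; with 0 ≤ l_f ≤ n_f−1 = 6, the allowed l_f values are {1}.
For l_f = 1: m_f ∈ {m_i−1, m_i, m_i+1} ∩ [−1, 1] = {-1, 0, 1} → 3 states.
Total: 3.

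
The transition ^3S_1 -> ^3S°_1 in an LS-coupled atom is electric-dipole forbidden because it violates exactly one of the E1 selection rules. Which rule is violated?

the L=0 ↔ L=0 exclusion

Parity must change: even → odd — passes.
ΔS = 0: S: 1 → 1 — passes.
ΔL = 0, ±1 (not L=0↔0): L: 0 → 0, ΔL = +0 — fails.
ΔJ = 0, ±1 (not J=0↔0): J: 1 → 1, ΔJ = +0 — passes.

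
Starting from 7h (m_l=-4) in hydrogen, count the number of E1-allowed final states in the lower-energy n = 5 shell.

2

E1 requires Δl = ±1, so l_f ∈ {4, 6}; with 0 ≤ l_f ≤ n_f−1 = 4, the allowed l_f values are {4}.
For l_f = 4: m_f ∈ {m_i−1, m_i, m_i+1} ∩ [−4, 4] = {-4, -3} → 2 states.
Total: 2.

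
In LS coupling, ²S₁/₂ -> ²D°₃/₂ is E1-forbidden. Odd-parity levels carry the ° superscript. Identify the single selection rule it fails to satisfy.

Parity must change: even → odd — passes.
ΔS = 0: S: 1/2 → 1/2 — passes.
ΔL = 0, ±1 (not L=0↔0): L: 0 → 2, ΔL = +2 — fails.
ΔJ = 0, ±1 (not J=0↔0): J: 1/2 → 3/2, ΔJ = +1 — passes.

the ΔL = 0, ±1 rule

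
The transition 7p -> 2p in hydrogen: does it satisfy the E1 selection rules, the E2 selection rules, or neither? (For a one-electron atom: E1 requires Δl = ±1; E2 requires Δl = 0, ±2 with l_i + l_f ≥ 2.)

Δl = 1 − 1 = +0; l_i + l_f = 2.
E1 (Δl = ±1): not satisfied.
E2 (Δl = 0,±2, l_i+l_f ≥ 2): satisfied.

E2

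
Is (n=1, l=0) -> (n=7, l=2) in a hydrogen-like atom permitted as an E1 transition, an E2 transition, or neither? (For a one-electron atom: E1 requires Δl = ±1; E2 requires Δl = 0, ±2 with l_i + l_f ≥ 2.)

Δl = 2 − 0 = +2; l_i + l_f = 2.
E1 (Δl = ±1): not satisfied.
E2 (Δl = 0,±2, l_i+l_f ≥ 2): satisfied.

E2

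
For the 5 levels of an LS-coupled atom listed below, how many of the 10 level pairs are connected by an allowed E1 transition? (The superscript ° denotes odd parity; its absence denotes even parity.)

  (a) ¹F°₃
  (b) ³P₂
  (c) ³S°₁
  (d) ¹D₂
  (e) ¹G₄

(a)–(b): forbidden (ΔS, ΔL).
(a)–(c): forbidden (parity, ΔS, ΔL, ΔJ).
(a)–(d): allowed.
(a)–(e): allowed.
(b)–(c): allowed.
(b)–(d): forbidden (parity, ΔS).
(b)–(e): forbidden (parity, ΔS, ΔL, ΔJ).
(c)–(d): forbidden (ΔS, ΔL).
(c)–(e): forbidden (ΔS, ΔL, ΔJ).
(d)–(e): forbidden (parity, ΔL, ΔJ).
Allowed pairs: 3 of 10.

3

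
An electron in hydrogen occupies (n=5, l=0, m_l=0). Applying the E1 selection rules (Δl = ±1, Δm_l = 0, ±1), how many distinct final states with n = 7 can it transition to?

E1 requires Δl = ±1, so l_f ∈ {-1, 1}; with 0 ≤ l_f ≤ n_f−1 = 6, the allowed l_f values are {1}.
For l_f = 1: m_f ∈ {m_i−1, m_i, m_i+1} ∩ [−1, 1] = {-1, 0, 1} → 3 states.
Total: 3.

3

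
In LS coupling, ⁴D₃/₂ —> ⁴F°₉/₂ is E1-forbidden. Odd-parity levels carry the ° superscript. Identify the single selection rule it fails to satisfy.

ΔL = 0, ±1 (not L=0↔0): L: 2 → 3, ΔL = +1 — ok.
ΔS = 0: S: 3/2 → 3/2 — ok.
Parity must change: even → odd — ok.
ΔJ = 0, ±1 (not J=0↔0): J: 3/2 → 9/2, ΔJ = +3 — fails.

the ΔJ = 0, ±1 rule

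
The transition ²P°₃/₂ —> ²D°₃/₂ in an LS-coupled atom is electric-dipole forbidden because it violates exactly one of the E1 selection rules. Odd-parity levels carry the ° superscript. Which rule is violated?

parity

Parity must change: odd → odd — violated.
ΔS = 0: S: 1/2 → 1/2 — satisfied.
ΔL = 0, ±1 (not L=0↔0): L: 1 → 2, ΔL = +1 — satisfied.
ΔJ = 0, ±1 (not J=0↔0): J: 3/2 → 3/2, ΔJ = +0 — satisfied.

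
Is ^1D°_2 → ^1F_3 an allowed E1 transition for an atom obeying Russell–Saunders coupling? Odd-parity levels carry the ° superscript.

Parity must change: odd → even — passes.
ΔS = 0: S: 0 → 0 — passes.
ΔL = 0, ±1 (not L=0↔0): L: 2 → 3, ΔL = +1 — passes.
ΔJ = 0, ±1 (not J=0↔0): J: 2 → 3, ΔJ = +1 — passes.
All four E1 rules are satisfied.

allowed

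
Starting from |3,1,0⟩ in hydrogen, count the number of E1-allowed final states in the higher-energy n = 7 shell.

E1 requires Δl = ±1, so l_f ∈ {0, 2}; with 0 ≤ l_f ≤ n_f−1 = 6, the allowed l_f values are {0, 2}.
For l_f = 0: m_f ∈ {m_i−1, m_i, m_i+1} ∩ [−0, 0] = {0} → 1 state.
For l_f = 2: m_f ∈ {m_i−1, m_i, m_i+1} ∩ [−2, 2] = {-1, 0, 1} → 3 states.
Total: 4.

4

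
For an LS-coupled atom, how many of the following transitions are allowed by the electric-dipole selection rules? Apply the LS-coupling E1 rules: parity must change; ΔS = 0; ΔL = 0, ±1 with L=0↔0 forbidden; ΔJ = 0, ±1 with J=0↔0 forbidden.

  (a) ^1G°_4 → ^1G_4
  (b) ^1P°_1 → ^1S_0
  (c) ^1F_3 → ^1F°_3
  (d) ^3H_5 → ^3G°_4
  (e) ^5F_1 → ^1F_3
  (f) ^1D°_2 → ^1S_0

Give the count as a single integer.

(a) allowed
(b) allowed
(c) allowed
(d) allowed
(e) forbidden (parity, ΔS, ΔJ fail)
(f) forbidden (ΔL, ΔJ fail)
Total allowed: 4 of 6.

4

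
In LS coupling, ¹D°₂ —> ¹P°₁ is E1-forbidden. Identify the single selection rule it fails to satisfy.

parity

Reading off the term symbols: S 0→0, L 2→1, J 2→1, parity odd→odd.
Parity must change: odd → odd — fails.
ΔS = 0: S: 0 → 0 — ok.
ΔL = 0, ±1 (not L=0↔0): L: 2 → 1, ΔL = -1 — ok.
ΔJ = 0, ±1 (not J=0↔0): J: 2 → 1, ΔJ = -1 — ok.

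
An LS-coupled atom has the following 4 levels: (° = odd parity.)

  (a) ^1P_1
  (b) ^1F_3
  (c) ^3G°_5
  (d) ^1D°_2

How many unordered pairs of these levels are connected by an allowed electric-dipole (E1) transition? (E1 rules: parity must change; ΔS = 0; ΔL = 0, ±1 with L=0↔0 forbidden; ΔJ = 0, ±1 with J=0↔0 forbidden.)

2

(a)–(b): forbidden (parity, ΔL, ΔJ).
(a)–(c): forbidden (ΔS, ΔL, ΔJ).
(a)–(d): allowed.
(b)–(c): forbidden (ΔS, ΔJ).
(b)–(d): allowed.
(c)–(d): forbidden (parity, ΔS, ΔL, ΔJ).
Allowed pairs: 2 of 6.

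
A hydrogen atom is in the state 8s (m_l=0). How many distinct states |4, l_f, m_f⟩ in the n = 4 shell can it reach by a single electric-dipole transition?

3

E1 requires Δl = ±1, so l_f ∈ {-1, 1}; with 0 ≤ l_f ≤ n_f−1 = 3, the allowed l_f values are {1}.
For l_f = 1: m_f ∈ {m_i−1, m_i, m_i+1} ∩ [−1, 1] = {-1, 0, 1} → 3 states.
Total: 3.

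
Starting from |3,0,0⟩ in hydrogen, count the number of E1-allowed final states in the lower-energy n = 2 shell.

E1 requires Δl = ±1, so l_f ∈ {-1, 1}; with 0 ≤ l_f ≤ n_f−1 = 1, the allowed l_f values are {1}.
For l_f = 1: m_f ∈ {m_i−1, m_i, m_i+1} ∩ [−1, 1] = {-1, 0, 1} → 3 states.
Total: 3.

3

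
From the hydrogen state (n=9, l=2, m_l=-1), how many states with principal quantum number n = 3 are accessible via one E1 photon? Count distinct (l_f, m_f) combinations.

E1 requires Δl = ±1, so l_f ∈ {1, 3}; with 0 ≤ l_f ≤ n_f−1 = 2, the allowed l_f values are {1}.
For l_f = 1: m_f ∈ {m_i−1, m_i, m_i+1} ∩ [−1, 1] = {-1, 0} → 2 states.
Total: 2.

2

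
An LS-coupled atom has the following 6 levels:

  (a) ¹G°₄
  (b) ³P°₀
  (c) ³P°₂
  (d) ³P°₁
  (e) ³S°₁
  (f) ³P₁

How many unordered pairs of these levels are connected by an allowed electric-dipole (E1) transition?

4

(a)–(b): forbidden (parity, ΔS, ΔL, ΔJ).
(a)–(c): forbidden (parity, ΔS, ΔL, ΔJ).
(a)–(d): forbidden (parity, ΔS, ΔL, ΔJ).
(a)–(e): forbidden (parity, ΔS, ΔL, ΔJ).
(a)–(f): forbidden (ΔS, ΔL, ΔJ).
(b)–(c): forbidden (parity, ΔJ).
(b)–(d): forbidden (parity).
(b)–(e): forbidden (parity).
(b)–(f): allowed.
(c)–(d): forbidden (parity).
(c)–(e): forbidden (parity).
(c)–(f): allowed.
(d)–(e): forbidden (parity).
(d)–(f): allowed.
(e)–(f): allowed.
Allowed pairs: 4 of 15.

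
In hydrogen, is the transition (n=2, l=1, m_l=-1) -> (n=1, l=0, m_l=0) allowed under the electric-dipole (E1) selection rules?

allowed

Initial l = 1, final l = 0, so Δl = -1. E1 requires Δl = ±1: passes.
Δm_l = 0 − (-1) = +1. E1 requires Δm_l = 0, ±1: passes.
All E1 selection rules are satisfied.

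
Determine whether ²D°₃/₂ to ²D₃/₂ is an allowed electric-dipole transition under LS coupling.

Initial level: S=1/2, L=2, J=3/2, parity odd. Final level: S=1/2, L=2, J=3/2, parity even.
Parity must change: odd → even — satisfied.
ΔS = 0: S: 1/2 → 1/2 — satisfied.
ΔL = 0, ±1 (not L=0↔0): L: 2 → 2, ΔL = +0 — satisfied.
ΔJ = 0, ±1 (not J=0↔0): J: 3/2 → 3/2, ΔJ = +0 — satisfied.
All four E1 rules are satisfied.

allowed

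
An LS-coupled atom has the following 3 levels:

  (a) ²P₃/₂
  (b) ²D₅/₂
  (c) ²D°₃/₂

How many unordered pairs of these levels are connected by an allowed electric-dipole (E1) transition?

(a)–(b): forbidden (parity).
(a)–(c): allowed.
(b)–(c): allowed.
Allowed pairs: 2 of 3.

2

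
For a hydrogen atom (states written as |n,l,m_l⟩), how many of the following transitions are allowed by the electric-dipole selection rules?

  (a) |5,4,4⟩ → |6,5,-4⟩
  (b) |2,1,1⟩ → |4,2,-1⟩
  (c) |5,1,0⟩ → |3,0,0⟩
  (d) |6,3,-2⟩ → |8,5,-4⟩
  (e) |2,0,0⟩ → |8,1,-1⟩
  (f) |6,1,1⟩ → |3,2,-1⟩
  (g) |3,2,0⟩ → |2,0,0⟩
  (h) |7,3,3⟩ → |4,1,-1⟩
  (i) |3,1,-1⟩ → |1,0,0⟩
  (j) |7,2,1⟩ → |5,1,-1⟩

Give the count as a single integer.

(a) forbidden — Δm_l = -8 (E1 requires Δm_l = 0, ±1)
(b) forbidden — Δm_l = -2 (E1 requires Δm_l = 0, ±1)
(c) allowed
(d) forbidden — Δl = +2 (E1 requires Δl = ±1); Δm_l = -2 (E1 requires Δm_l = 0, ±1)
(e) allowed
(f) forbidden — Δm_l = -2 (E1 requires Δm_l = 0, ±1)
(g) forbidden — Δl = -2 (E1 requires Δl = ±1)
(h) forbidden — Δl = -2 (E1 requires Δl = ±1); Δm_l = -4 (E1 requires Δm_l = 0, ±1)
(i) allowed
(j) forbidden — Δm_l = -2 (E1 requires Δm_l = 0, ±1)
Total allowed: 3 of 10.

3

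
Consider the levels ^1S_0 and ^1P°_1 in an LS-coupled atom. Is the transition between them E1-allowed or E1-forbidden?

allowed

Reading off the term symbols: S 0→0, L 0→1, J 0→1, parity even→odd.
Parity must change: even → odd — ok.
ΔS = 0: S: 0 → 0 — ok.
ΔL = 0, ±1 (not L=0↔0): L: 0 → 1, ΔL = +1 — ok.
ΔJ = 0, ±1 (not J=0↔0): J: 0 → 1, ΔJ = +1 — ok.
All four E1 rules are satisfied.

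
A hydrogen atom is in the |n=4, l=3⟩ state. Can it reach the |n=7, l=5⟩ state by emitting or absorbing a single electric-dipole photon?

Δl = 5 − 3 = +2; the E1 rule Δl = ±1 is fails.
The transition is electric-dipole forbidden.

forbidden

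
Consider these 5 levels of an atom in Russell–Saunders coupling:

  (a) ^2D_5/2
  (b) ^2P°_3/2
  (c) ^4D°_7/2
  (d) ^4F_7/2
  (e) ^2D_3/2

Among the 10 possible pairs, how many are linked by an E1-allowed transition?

(a)–(b): allowed.
(a)–(c): forbidden (ΔS).
(a)–(d): forbidden (parity, ΔS).
(a)–(e): forbidden (parity).
(b)–(c): forbidden (parity, ΔS, ΔJ).
(b)–(d): forbidden (ΔS, ΔL, ΔJ).
(b)–(e): allowed.
(c)–(d): allowed.
(c)–(e): forbidden (ΔS, ΔJ).
(d)–(e): forbidden (parity, ΔS, ΔJ).
Allowed pairs: 3 of 10.

3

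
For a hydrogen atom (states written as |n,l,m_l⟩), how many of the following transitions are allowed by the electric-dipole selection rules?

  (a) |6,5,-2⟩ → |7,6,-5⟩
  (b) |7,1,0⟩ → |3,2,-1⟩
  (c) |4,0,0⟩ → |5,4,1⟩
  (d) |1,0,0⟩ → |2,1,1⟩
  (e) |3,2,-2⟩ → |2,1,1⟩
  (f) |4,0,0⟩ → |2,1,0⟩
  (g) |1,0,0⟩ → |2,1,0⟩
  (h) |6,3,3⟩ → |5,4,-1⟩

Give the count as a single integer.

4

(a) forbidden — Δm_l = -3 (E1 requires Δm_l = 0, ±1)
(b) allowed
(c) forbidden — Δl = +4 (E1 requires Δl = ±1)
(d) allowed
(e) forbidden — Δm_l = +3 (E1 requires Δm_l = 0, ±1)
(f) allowed
(g) allowed
(h) forbidden — Δm_l = -4 (E1 requires Δm_l = 0, ±1)
Total allowed: 4 of 8.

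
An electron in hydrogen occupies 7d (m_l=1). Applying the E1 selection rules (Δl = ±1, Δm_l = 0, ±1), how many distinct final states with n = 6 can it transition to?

E1 requires Δl = ±1, so l_f ∈ {1, 3}; with 0 ≤ l_f ≤ n_f−1 = 5, the allowed l_f values are {1, 3}.
For l_f = 1: m_f ∈ {m_i−1, m_i, m_i+1} ∩ [−1, 1] = {0, 1} → 2 states.
For l_f = 3: m_f ∈ {m_i−1, m_i, m_i+1} ∩ [−3, 3] = {0, 1, 2} → 3 states.
Total: 5.

5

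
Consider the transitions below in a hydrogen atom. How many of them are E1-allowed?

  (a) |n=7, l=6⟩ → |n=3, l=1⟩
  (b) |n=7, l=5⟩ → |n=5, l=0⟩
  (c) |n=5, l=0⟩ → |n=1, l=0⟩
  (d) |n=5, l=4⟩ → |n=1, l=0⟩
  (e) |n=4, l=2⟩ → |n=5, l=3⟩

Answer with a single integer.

1

(a) forbidden — Δl = -5 (E1 requires Δl = ±1)
(b) forbidden — Δl = -5 (E1 requires Δl = ±1)
(c) forbidden — Δl = +0 (E1 requires Δl = ±1)
(d) forbidden — Δl = -4 (E1 requires Δl = ±1)
(e) allowed
Total allowed: 1 of 5.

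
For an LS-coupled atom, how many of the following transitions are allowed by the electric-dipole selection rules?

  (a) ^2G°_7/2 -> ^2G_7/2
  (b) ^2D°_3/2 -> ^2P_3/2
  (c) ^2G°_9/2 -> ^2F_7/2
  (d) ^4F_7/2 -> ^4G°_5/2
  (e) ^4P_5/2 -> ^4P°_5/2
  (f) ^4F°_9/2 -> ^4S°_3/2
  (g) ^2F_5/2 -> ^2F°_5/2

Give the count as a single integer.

6

(a) allowed
(b) allowed
(c) allowed
(d) allowed
(e) allowed
(f) forbidden (parity, ΔL, ΔJ fail)
(g) allowed
Total allowed: 6 of 7.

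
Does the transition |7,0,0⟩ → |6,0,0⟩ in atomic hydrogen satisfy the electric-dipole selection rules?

forbidden

Δl = 0 − 0 = +0; the E1 rule Δl = ±1 is fails.
Δm_l = 0 − (0) = +0. E1 requires Δm_l = 0, ±1: passes.
The transition is electric-dipole forbidden.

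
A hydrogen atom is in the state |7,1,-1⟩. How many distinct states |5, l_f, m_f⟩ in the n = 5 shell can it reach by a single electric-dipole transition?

E1 requires Δl = ±1, so l_f ∈ {0, 2}; with 0 ≤ l_f ≤ n_f−1 = 4, the allowed l_f values are {0, 2}.
For l_f = 0: m_f ∈ {m_i−1, m_i, m_i+1} ∩ [−0, 0] = {0} → 1 state.
For l_f = 2: m_f ∈ {m_i−1, m_i, m_i+1} ∩ [−2, 2] = {-2, -1, 0} → 3 states.
Total: 4.

4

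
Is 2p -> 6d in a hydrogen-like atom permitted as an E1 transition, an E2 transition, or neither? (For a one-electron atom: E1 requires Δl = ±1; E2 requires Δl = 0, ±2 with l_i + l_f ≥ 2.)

E1

Δl = 2 − 1 = +1; l_i + l_f = 3.
E1 (Δl = ±1): satisfied.
E2 (Δl = 0,±2, l_i+l_f ≥ 2): not satisfied.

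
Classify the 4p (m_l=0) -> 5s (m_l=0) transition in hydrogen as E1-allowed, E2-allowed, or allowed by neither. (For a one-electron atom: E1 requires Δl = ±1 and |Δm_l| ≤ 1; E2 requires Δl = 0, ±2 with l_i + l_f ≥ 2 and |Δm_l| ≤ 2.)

Δl = 0 − 1 = -1; l_i + l_f = 1.
Δm_l = +0.
E1 (Δl = ±1, |Δm_l| ≤ 1): satisfied.
E2 (Δl = 0,±2, l_i+l_f ≥ 2, |Δm_l| ≤ 2): not satisfied.

E1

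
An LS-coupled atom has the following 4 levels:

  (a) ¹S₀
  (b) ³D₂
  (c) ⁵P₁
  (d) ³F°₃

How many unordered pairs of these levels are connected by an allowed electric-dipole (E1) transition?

(a)–(b): forbidden (parity, ΔS, ΔL, ΔJ).
(a)–(c): forbidden (parity, ΔS).
(a)–(d): forbidden (ΔS, ΔL, ΔJ).
(b)–(c): forbidden (parity, ΔS).
(b)–(d): allowed.
(c)–(d): forbidden (ΔS, ΔL, ΔJ).
Allowed pairs: 1 of 6.

1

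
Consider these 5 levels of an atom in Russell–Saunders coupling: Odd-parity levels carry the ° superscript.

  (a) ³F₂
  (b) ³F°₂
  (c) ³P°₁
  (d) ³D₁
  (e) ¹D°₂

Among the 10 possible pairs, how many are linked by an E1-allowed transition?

(a)–(b): allowed.
(a)–(c): forbidden (ΔL).
(a)–(d): forbidden (parity).
(a)–(e): forbidden (ΔS).
(b)–(c): forbidden (parity, ΔL).
(b)–(d): allowed.
(b)–(e): forbidden (parity, ΔS).
(c)–(d): allowed.
(c)–(e): forbidden (parity, ΔS).
(d)–(e): forbidden (ΔS).
Allowed pairs: 3 of 10.

3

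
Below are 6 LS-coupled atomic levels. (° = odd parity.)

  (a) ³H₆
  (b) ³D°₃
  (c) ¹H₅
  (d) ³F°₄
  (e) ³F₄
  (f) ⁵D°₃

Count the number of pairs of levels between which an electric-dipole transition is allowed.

(a)–(b): forbidden (ΔL, ΔJ).
(a)–(c): forbidden (parity, ΔS).
(a)–(d): forbidden (ΔL, ΔJ).
(a)–(e): forbidden (parity, ΔL, ΔJ).
(a)–(f): forbidden (ΔS, ΔL, ΔJ).
(b)–(c): forbidden (ΔS, ΔL, ΔJ).
(b)–(d): forbidden (parity).
(b)–(e): allowed.
(b)–(f): forbidden (parity, ΔS).
(c)–(d): forbidden (ΔS, ΔL).
(c)–(e): forbidden (parity, ΔS, ΔL).
(c)–(f): forbidden (ΔS, ΔL, ΔJ).
(d)–(e): allowed.
(d)–(f): forbidden (parity, ΔS).
(e)–(f): forbidden (ΔS).
Allowed pairs: 2 of 15.

2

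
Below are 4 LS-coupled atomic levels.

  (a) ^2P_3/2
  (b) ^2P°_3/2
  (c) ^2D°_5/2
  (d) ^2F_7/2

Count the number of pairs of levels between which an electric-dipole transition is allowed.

(a)–(b): allowed.
(a)–(c): allowed.
(a)–(d): forbidden (parity, ΔL, ΔJ).
(b)–(c): forbidden (parity).
(b)–(d): forbidden (ΔL, ΔJ).
(c)–(d): allowed.
Allowed pairs: 3 of 6.

3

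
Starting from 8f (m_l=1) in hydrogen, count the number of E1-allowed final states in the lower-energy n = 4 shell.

E1 requires Δl = ±1, so l_f ∈ {2, 4}; with 0 ≤ l_f ≤ n_f−1 = 3, the allowed l_f values are {2}.
For l_f = 2: m_f ∈ {m_i−1, m_i, m_i+1} ∩ [−2, 2] = {0, 1, 2} → 3 states.
Total: 3.

3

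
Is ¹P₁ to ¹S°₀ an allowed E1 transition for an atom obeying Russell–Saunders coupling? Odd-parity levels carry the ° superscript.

Parity must change: even → odd — passes.
ΔS = 0: S: 0 → 0 — passes.
ΔL = 0, ±1 (not L=0↔0): L: 1 → 0, ΔL = -1 — passes.
ΔJ = 0, ±1 (not J=0↔0): J: 1 → 0, ΔJ = -1 — passes.
All four E1 rules are satisfied.

allowed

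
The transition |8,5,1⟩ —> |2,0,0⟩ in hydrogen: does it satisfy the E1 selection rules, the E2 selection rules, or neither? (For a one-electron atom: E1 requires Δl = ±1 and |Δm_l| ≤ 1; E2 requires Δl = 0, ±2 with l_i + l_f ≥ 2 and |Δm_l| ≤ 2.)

Δl = 0 − 5 = -5; l_i + l_f = 5.
Δm_l = -1.
E1 (Δl = ±1, |Δm_l| ≤ 1): not satisfied.
E2 (Δl = 0,±2, l_i+l_f ≥ 2, |Δm_l| ≤ 2): not satisfied.

neither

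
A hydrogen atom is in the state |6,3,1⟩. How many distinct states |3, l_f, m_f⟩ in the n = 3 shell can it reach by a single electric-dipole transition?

3

E1 requires Δl = ±1, so l_f ∈ {2, 4}; with 0 ≤ l_f ≤ n_f−1 = 2, the allowed l_f values are {2}.
For l_f = 2: m_f ∈ {m_i−1, m_i, m_i+1} ∩ [−2, 2] = {0, 1, 2} → 3 states.
Total: 3.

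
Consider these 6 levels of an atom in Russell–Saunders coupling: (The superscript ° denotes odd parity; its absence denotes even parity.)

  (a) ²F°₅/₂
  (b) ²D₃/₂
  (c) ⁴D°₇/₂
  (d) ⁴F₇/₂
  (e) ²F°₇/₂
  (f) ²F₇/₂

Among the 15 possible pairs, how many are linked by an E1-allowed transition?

(a)–(b): allowed.
(a)–(c): forbidden (parity, ΔS).
(a)–(d): forbidden (ΔS).
(a)–(e): forbidden (parity).
(a)–(f): allowed.
(b)–(c): forbidden (ΔS, ΔJ).
(b)–(d): forbidden (parity, ΔS, ΔJ).
(b)–(e): forbidden (ΔJ).
(b)–(f): forbidden (parity, ΔJ).
(c)–(d): allowed.
(c)–(e): forbidden (parity, ΔS).
(c)–(f): forbidden (ΔS).
(d)–(e): forbidden (ΔS).
(d)–(f): forbidden (parity, ΔS).
(e)–(f): allowed.
Allowed pairs: 4 of 15.

4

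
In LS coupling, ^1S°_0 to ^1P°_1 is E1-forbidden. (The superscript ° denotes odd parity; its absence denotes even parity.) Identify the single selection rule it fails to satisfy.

parity

ΔS = 0: S: 0 → 0 — satisfied.
ΔL = 0, ±1 (not L=0↔0): L: 0 → 1, ΔL = +1 — satisfied.
Parity must change: odd → odd — violated.
ΔJ = 0, ±1 (not J=0↔0): J: 0 → 1, ΔJ = +1 — satisfied.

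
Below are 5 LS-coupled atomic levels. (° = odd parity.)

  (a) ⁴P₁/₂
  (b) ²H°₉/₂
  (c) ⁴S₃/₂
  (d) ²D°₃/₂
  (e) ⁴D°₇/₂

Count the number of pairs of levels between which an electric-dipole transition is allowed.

0

(a)–(b): forbidden (ΔS, ΔL, ΔJ).
(a)–(c): forbidden (parity).
(a)–(d): forbidden (ΔS).
(a)–(e): forbidden (ΔJ).
(b)–(c): forbidden (ΔS, ΔL, ΔJ).
(b)–(d): forbidden (parity, ΔL, ΔJ).
(b)–(e): forbidden (parity, ΔS, ΔL).
(c)–(d): forbidden (ΔS, ΔL).
(c)–(e): forbidden (ΔL, ΔJ).
(d)–(e): forbidden (parity, ΔS, ΔJ).
Allowed pairs: 0 of 10.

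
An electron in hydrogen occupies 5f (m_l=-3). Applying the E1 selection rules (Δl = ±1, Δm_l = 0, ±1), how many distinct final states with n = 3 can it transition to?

E1 requires Δl = ±1, so l_f ∈ {2, 4}; with 0 ≤ l_f ≤ n_f−1 = 2, the allowed l_f values are {2}.
For l_f = 2: m_f ∈ {m_i−1, m_i, m_i+1} ∩ [−2, 2] = {-2} → 1 state.
Total: 1.

1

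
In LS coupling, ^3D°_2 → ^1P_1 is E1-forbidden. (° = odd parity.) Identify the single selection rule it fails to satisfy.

ΔJ = 0, ±1 (not J=0↔0): J: 2 → 1, ΔJ = -1 — ok.
ΔS = 0: S: 1 → 0 — fails.
ΔL = 0, ±1 (not L=0↔0): L: 2 → 1, ΔL = -1 — ok.
Parity must change: odd → even — ok.

the ΔS = 0 rule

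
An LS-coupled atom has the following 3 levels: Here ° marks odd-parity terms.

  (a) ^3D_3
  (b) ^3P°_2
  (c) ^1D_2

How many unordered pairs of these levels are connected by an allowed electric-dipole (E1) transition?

1

(a)–(b): allowed.
(a)–(c): forbidden (parity, ΔS).
(b)–(c): forbidden (ΔS).
Allowed pairs: 1 of 3.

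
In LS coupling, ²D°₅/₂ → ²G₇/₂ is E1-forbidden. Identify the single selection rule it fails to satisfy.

the ΔL = 0, ±1 rule

Reading off the term symbols: S 1/2→1/2, L 2→4, J 5/2→7/2, parity odd→even.
Parity must change: odd → even — ok.
ΔS = 0: S: 1/2 → 1/2 — ok.
ΔL = 0, ±1 (not L=0↔0): L: 2 → 4, ΔL = +2 — fails.
ΔJ = 0, ±1 (not J=0↔0): J: 5/2 → 7/2, ΔJ = +1 — ok.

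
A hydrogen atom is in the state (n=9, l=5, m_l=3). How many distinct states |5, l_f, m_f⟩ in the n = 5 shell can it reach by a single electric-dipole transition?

3

E1 requires Δl = ±1, so l_f ∈ {4, 6}; with 0 ≤ l_f ≤ n_f−1 = 4, the allowed l_f values are {4}.
For l_f = 4: m_f ∈ {m_i−1, m_i, m_i+1} ∩ [−4, 4] = {2, 3, 4} → 3 states.
Total: 3.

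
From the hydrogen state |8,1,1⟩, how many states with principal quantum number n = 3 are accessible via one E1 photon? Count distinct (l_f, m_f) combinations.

E1 requires Δl = ±1, so l_f ∈ {0, 2}; with 0 ≤ l_f ≤ n_f−1 = 2, the allowed l_f values are {0, 2}.
For l_f = 0: m_f ∈ {m_i−1, m_i, m_i+1} ∩ [−0, 0] = {0} → 1 state.
For l_f = 2: m_f ∈ {m_i−1, m_i, m_i+1} ∩ [−2, 2] = {0, 1, 2} → 3 states.
Total: 4.

4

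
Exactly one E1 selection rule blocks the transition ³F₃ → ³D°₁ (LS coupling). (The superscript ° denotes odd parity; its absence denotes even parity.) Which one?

Parity must change: even → odd — ✓.
ΔS = 0: S: 1 → 1 — ✓.
ΔL = 0, ±1 (not L=0↔0): L: 3 → 2, ΔL = -1 — ✓.
ΔJ = 0, ±1 (not J=0↔0): J: 3 → 1, ΔJ = -2 — ✗.

the ΔJ = 0, ±1 rule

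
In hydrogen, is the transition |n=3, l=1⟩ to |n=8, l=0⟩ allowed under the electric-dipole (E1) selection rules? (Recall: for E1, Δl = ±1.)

Δl = 0 − 1 = -1; the E1 rule Δl = ±1 is ✓.
All E1 selection rules are satisfied.

allowed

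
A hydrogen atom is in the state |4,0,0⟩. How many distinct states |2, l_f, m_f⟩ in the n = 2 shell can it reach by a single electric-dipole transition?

3

E1 requires Δl = ±1, so l_f ∈ {-1, 1}; with 0 ≤ l_f ≤ n_f−1 = 1, the allowed l_f values are {1}.
For l_f = 1: m_f ∈ {m_i−1, m_i, m_i+1} ∩ [−1, 1] = {-1, 0, 1} → 3 states.
Total: 3.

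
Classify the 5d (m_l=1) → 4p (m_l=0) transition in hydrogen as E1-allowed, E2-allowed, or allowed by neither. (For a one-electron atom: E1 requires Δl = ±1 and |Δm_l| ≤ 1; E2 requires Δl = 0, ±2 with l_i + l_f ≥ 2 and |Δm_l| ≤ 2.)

E1

Δl = 1 − 2 = -1; l_i + l_f = 3.
Δm_l = -1.
E1 (Δl = ±1, |Δm_l| ≤ 1): satisfied.
E2 (Δl = 0,±2, l_i+l_f ≥ 2, |Δm_l| ≤ 2): not satisfied.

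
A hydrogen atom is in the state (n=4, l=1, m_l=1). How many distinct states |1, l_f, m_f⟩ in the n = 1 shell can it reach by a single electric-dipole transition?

E1 requires Δl = ±1, so l_f ∈ {0, 2}; with 0 ≤ l_f ≤ n_f−1 = 0, the allowed l_f values are {0}.
For l_f = 0: m_f ∈ {m_i−1, m_i, m_i+1} ∩ [−0, 0] = {0} → 1 state.
Total: 1.

1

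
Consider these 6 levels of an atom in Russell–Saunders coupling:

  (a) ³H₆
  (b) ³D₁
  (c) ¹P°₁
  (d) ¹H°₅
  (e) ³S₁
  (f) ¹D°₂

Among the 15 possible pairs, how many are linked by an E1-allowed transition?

0

(a)–(b): forbidden (parity, ΔL, ΔJ).
(a)–(c): forbidden (ΔS, ΔL, ΔJ).
(a)–(d): forbidden (ΔS).
(a)–(e): forbidden (parity, ΔL, ΔJ).
(a)–(f): forbidden (ΔS, ΔL, ΔJ).
(b)–(c): forbidden (ΔS).
(b)–(d): forbidden (ΔS, ΔL, ΔJ).
(b)–(e): forbidden (parity, ΔL).
(b)–(f): forbidden (ΔS).
(c)–(d): forbidden (parity, ΔL, ΔJ).
(c)–(e): forbidden (ΔS).
(c)–(f): forbidden (parity).
(d)–(e): forbidden (ΔS, ΔL, ΔJ).
(d)–(f): forbidden (parity, ΔL, ΔJ).
(e)–(f): forbidden (ΔS, ΔL).
Allowed pairs: 0 of 15.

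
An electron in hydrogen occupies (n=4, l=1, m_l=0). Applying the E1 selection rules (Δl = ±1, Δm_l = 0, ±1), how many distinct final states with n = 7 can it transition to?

E1 requires Δl = ±1, so l_f ∈ {0, 2}; with 0 ≤ l_f ≤ n_f−1 = 6, the allowed l_f values are {0, 2}.
For l_f = 0: m_f ∈ {m_i−1, m_i, m_i+1} ∩ [−0, 0] = {0} → 1 state.
For l_f = 2: m_f ∈ {m_i−1, m_i, m_i+1} ∩ [−2, 2] = {-1, 0, 1} → 3 states.
Total: 4.

4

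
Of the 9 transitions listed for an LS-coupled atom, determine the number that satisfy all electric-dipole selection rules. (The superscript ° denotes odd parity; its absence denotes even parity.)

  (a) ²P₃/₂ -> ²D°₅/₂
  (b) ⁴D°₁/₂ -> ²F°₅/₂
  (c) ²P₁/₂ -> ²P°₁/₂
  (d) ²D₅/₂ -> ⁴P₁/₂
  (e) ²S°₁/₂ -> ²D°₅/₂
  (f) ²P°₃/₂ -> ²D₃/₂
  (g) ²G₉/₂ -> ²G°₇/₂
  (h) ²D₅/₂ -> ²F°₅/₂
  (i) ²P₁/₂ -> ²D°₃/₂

6

(a) allowed
(b) forbidden (parity, ΔS, ΔJ fail)
(c) allowed
(d) forbidden (parity, ΔS, ΔJ fail)
(e) forbidden (parity, ΔL, ΔJ fail)
(f) allowed
(g) allowed
(h) allowed
(i) allowed
Total allowed: 6 of 9.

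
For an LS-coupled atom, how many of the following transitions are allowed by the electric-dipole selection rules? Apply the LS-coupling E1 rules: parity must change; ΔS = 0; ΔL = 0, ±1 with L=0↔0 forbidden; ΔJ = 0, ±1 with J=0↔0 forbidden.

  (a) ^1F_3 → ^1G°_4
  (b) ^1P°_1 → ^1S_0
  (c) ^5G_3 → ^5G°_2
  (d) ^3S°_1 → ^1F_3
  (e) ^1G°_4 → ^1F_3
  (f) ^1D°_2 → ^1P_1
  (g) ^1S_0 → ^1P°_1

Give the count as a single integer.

6

(a) allowed
(b) allowed
(c) allowed
(d) forbidden (ΔS, ΔL, ΔJ fail)
(e) allowed
(f) allowed
(g) allowed
Total allowed: 6 of 7.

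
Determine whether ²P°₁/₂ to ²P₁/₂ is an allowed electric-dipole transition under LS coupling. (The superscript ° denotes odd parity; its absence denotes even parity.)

ΔL = 0, ±1 (not L=0↔0): L: 1 → 1, ΔL = +0 — satisfied.
ΔJ = 0, ±1 (not J=0↔0): J: 1/2 → 1/2, ΔJ = +0 — satisfied.
ΔS = 0: S: 1/2 → 1/2 — satisfied.
Parity must change: odd → even — satisfied.
All four E1 rules are satisfied.

allowed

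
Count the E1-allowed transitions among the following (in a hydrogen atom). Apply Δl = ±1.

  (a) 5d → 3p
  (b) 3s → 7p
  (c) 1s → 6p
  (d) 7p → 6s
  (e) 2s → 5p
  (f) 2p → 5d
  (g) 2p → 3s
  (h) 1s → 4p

8

(a) allowed
(b) allowed
(c) allowed
(d) allowed
(e) allowed
(f) allowed
(g) allowed
(h) allowed
Total allowed: 8 of 8.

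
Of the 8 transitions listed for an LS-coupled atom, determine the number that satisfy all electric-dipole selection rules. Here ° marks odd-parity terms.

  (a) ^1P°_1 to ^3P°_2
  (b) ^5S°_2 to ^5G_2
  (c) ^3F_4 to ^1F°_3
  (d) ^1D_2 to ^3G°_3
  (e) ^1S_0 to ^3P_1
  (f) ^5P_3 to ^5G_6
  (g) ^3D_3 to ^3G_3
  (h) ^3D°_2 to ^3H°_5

(a) forbidden (parity, ΔS fail)
(b) forbidden (ΔL fails)
(c) forbidden (ΔS fails)
(d) forbidden (ΔS, ΔL fail)
(e) forbidden (parity, ΔS fail)
(f) forbidden (parity, ΔL, ΔJ fail)
(g) forbidden (parity, ΔL fail)
(h) forbidden (parity, ΔL, ΔJ fail)
Total allowed: 0 of 8.

0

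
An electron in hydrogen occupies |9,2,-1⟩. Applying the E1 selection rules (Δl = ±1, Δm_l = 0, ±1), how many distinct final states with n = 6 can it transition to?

5

E1 requires Δl = ±1, so l_f ∈ {1, 3}; with 0 ≤ l_f ≤ n_f−1 = 5, the allowed l_f values are {1, 3}.
For l_f = 1: m_f ∈ {m_i−1, m_i, m_i+1} ∩ [−1, 1] = {-1, 0} → 2 states.
For l_f = 3: m_f ∈ {m_i−1, m_i, m_i+1} ∩ [−3, 3] = {-2, -1, 0} → 3 states.
Total: 5.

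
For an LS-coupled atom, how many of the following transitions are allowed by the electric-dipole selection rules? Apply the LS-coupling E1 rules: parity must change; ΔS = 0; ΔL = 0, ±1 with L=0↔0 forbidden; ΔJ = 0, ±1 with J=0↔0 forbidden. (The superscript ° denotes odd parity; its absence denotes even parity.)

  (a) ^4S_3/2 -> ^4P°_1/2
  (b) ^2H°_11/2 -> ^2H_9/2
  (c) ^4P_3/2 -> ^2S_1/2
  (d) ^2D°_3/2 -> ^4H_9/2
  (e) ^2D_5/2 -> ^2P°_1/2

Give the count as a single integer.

2

(a) allowed
(b) allowed
(c) forbidden (parity, ΔS fail)
(d) forbidden (ΔS, ΔL, ΔJ fail)
(e) forbidden (ΔJ fails)
Total allowed: 2 of 5.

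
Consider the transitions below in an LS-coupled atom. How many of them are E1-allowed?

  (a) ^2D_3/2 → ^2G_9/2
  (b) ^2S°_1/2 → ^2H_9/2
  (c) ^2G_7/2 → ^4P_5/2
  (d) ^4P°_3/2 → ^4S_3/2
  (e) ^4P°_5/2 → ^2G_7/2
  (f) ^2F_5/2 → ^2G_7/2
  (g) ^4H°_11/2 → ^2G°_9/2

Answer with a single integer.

(a) forbidden (parity, ΔL, ΔJ fail)
(b) forbidden (ΔL, ΔJ fail)
(c) forbidden (parity, ΔS, ΔL fail)
(d) allowed
(e) forbidden (ΔS, ΔL fail)
(f) forbidden (parity fails)
(g) forbidden (parity, ΔS fail)
Total allowed: 1 of 7.

1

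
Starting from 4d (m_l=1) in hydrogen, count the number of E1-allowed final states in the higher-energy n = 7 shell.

E1 requires Δl = ±1, so l_f ∈ {1, 3}; with 0 ≤ l_f ≤ n_f−1 = 6, the allowed l_f values are {1, 3}.
For l_f = 1: m_f ∈ {m_i−1, m_i, m_i+1} ∩ [−1, 1] = {0, 1} → 2 states.
For l_f = 3: m_f ∈ {m_i−1, m_i, m_i+1} ∩ [−3, 3] = {0, 1, 2} → 3 states.
Total: 5.

5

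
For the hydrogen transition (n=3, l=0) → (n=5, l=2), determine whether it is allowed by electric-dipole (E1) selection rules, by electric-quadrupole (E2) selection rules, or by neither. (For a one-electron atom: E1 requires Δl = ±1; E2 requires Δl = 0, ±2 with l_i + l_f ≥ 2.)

Δl = 2 − 0 = +2; l_i + l_f = 2.
E1 (Δl = ±1): not satisfied.
E2 (Δl = 0,±2, l_i+l_f ≥ 2): satisfied.

E2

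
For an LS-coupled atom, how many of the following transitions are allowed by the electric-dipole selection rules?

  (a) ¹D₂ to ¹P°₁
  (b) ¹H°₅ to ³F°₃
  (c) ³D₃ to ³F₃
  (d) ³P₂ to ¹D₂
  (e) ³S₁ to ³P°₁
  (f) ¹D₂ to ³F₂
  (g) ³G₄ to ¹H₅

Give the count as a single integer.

2

(a) allowed
(b) forbidden (parity, ΔS, ΔL, ΔJ fail)
(c) forbidden (parity fails)
(d) forbidden (parity, ΔS fail)
(e) allowed
(f) forbidden (parity, ΔS fail)
(g) forbidden (parity, ΔS fail)
Total allowed: 2 of 7.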